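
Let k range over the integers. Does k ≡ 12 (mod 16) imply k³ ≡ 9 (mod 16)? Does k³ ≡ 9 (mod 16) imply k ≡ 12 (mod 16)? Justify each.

Both directions fail.

Forward direction. This fails: take k = 12. Then 12 ≡ 12 (mod 16), but 12³ = 1728 ≡ 0 (mod 16), not 9.

Converse. This fails: take k = 9. Then 9³ = 729 ≡ 9 (mod 16), yet 9 ≡ 9 (mod 16), not 12.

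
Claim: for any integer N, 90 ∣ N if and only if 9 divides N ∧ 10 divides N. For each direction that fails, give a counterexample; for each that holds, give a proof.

(⇒) If 90 ∣ N, write N = 90q. Since 90 = 10·9, N = 9·(10q), so 9 ∣ N; and since 90 = 9·10, N = 10·(9q), so 10 ∣ N.

(⇐) Suppose 9 ∣ N and 10 ∣ N. Any common multiple of 9 and 10 is a multiple of their lcm; here gcd(9, 10) = 1, so lcm(9, 10) = 9·10 = 90, so 90 ∣ N.

Both directions hold.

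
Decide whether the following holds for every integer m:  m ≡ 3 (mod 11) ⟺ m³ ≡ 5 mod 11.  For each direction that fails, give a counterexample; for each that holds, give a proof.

The biconditional holds.

(⇒) Suppose m ≡ 3 (mod 11). Write m = 11j + 3. Then (11j + 3)³ = 1331j³ + 1089j² + 297j + 27 = 11(121j³ + 99j² + 27j + 2) + 5, so m³ ≡ 5 (mod 11).

(⇐) For the converse, argue contrapositively. If m ≢ 3 (mod 11), then m is congruent to one of 0, 1, 2, 4, 5, 6, 7, 8, 9, 10 modulo 11, and these give m³ ≡ 0, 1, 8, 9, 4, 7, 2, 6, 3, 10 respectively — never 5.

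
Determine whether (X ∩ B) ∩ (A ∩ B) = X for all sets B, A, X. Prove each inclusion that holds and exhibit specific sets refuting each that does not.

The sets are not equal: only the forward inclusion holds.

Forward inclusion. Let x ∈ (X ∩ B) ∩ (A ∩ B). Then x ∈ B ∩ A ∩ X, from which x ∈ X.

Reverse inclusion. This inclusion fails. Take B = ∅, A = ∅, X = {1}; then 1 ∈ X but 1 ∉ (X ∩ B) ∩ (A ∩ B).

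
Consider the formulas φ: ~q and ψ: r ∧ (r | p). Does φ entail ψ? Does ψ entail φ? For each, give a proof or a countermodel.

[⇒] This fails. Under r = F, p = F, q = F, the left side is true but the right side is false.

[⇐] This fails. Under r = T, p = F, q = T, the left side is false but the right side is true.

Both directions fail.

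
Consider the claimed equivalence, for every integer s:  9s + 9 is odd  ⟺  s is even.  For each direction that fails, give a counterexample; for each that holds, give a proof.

[⇒] Suppose 9s + 9 is odd. Since 9 is odd, 9s and s have the same parity, so 9s + 9 ≡ s + 9 (mod 2). As 9 is odd, 9s + 9 is odd exactly when s is even. Thus s is even.

[⇐] Conversely, suppose s is even; write s = 2j. Then 9s + 9 = 9·(2j) + 9 = 2·9j + 9, which is odd.

Both implications hold.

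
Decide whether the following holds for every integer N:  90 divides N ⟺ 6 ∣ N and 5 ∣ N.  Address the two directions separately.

[⇒] If 90 ∣ N, write N = 90q. Since 90 = 15·6, N = 6·(15q), so 6 ∣ N; and since 90 = 18·5, N = 5·(18q), so 5 ∣ N.

[⇐] This fails: take N = 30. Both 6 ∣ 30 and 5 ∣ 30, yet 30 is not a multiple of 90 (since 30 = 0·90 + 30), so 90 ∤ 30.

Only the forward direction holds.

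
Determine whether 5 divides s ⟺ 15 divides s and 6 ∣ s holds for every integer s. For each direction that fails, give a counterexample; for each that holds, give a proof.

Forward direction. This fails: take s = 5. Certainly 5 ∣ 5, but 15 ∤ 5.

Converse. Suppose 15 ∣ s and 6 ∣ s. Any common multiple of 15 and 6 is a multiple of their lcm; here lcm(15, 6) = 15·6/gcd(15, 6) = 90/3 = 30, so 30 ∣ s. Since 5 ∣ 30, it follows that 5 ∣ s.

Only the reverse direction holds.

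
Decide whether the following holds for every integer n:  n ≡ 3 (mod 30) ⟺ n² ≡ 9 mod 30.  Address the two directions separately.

(⟸) This fails: take n = 27. Then 27² = 729 ≡ 9 (mod 30), yet 27 ≡ 27 (mod 30), not 3.

(⟹) Suppose n ≡ 3 (mod 30). Write n = 30j + 3. Then (30j + 3)² = 900j² + 180j + 9 = 30(30j² + 6j) + 9, so n² ≡ 9 (mod 30).

(⇒) holds; (⇐) fails.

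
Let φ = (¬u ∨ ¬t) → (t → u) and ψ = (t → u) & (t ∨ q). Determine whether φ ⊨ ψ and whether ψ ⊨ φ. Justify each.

Not equivalent: only (⇐) holds.

Forward direction. This fails. Under q = F, t = F, u = F, the left side is true but the right side is false.

Converse. Assume the antecedent. If t is true, the antecedent forces (q = F, t = T, u = T) or (q = T, t = T, u = T), and (¬u ∨ ¬t) → (t → u) holds there. If t is false, (¬u ∨ ¬t) → (t → u) reduces to true regardless of the other variables. Either way (¬u ∨ ¬t) → (t → u) holds.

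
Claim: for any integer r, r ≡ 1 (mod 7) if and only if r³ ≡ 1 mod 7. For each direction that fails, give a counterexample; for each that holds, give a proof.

(⇒) holds; (⇐) fails.

(⟹) Suppose r ≡ 1 (mod 7). Write r = 7j + 1. Then (7j + 1)³ = 343j³ + 147j² + 21j + 1 = 7(49j³ + 21j² + 3j) + 1, so r³ ≡ 1 (mod 7).

(⟸) This fails: take r = 2. Then 2³ = 8 ≡ 1 (mod 7), yet 2 ≡ 2 (mod 7), not 1.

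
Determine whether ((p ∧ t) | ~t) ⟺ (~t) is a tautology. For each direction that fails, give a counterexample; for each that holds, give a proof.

[⇒] This fails. Under t = T, p = T, the left side is true but the right side is false.

[⇐] Assume the antecedent. If t is true, the antecedent cannot hold. If t is false, (p ∧ t) | ~t reduces to true regardless of the other variables. Either way (p ∧ t) | ~t holds.

(⇒) fails; (⇐) holds.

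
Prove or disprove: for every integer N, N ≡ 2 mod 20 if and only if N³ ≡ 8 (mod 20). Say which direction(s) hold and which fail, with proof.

(⇒) Suppose N ≡ 2 mod 20. Write N = 20j + 2. Then (20j + 2)³ = 8000j³ + 2400j² + 240j + 8 = 20(400j³ + 120j² + 12j) + 8, so N³ ≡ 8 (mod 20).

(⇐) This fails: take N = 12. Then 12³ = 1728 ≡ 8 (mod 20), yet 12 ≡ 12 (mod 20), not 2.

Only the forward implication holds.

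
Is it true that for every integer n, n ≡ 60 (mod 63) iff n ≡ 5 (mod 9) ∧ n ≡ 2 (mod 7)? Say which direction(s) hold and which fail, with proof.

Neither implication holds.

(→) This fails: n = 60 gives 60 ≡ 60 (mod 63) but 60 ≡ 6 (mod 9), so the conjunction on the right does not hold.

(←) This fails: n = 23 satisfies both congruences on the right (23 ≡ 5 mod 9 and 23 ≡ 2 mod 7) yet 23 ≡ 23 (mod 63), not 60.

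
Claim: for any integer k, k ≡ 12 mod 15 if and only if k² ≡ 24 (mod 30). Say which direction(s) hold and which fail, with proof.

Forward direction. This fails: take k = 27. Then 27 ≡ 12 (mod 15), but 27² = 729 ≡ 9 (mod 30), not 24.

Converse. This fails: take k = 18. Then 18² = 324 ≡ 24 (mod 30), yet 18 ≡ 3 (mod 15), not 12.

Neither direction holds.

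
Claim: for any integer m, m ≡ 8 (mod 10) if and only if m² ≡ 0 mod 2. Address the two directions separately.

[⇒] Suppose m ≡ 8 (mod 10). Then m² ≡ 8² = 64 (mod 10), and since 2 ∣ 10, also m² ≡ 0 (mod 2).

[⇐] This fails: take m = 0. Then 0² = 0 ≡ 0 (mod 2), yet 0 ≡ 0 (mod 10), not 8.

Only the forward direction holds.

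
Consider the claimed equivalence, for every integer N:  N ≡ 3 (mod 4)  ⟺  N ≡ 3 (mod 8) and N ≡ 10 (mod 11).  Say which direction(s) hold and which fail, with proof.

(⇒) fails; (⇐) holds.

(→) This fails: N = 3 gives 3 ≡ 3 (mod 4) but 3 ≡ 3 (mod 11), so the conjunction on the right does not hold.

(←) Conversely, if N ≡ 3 (mod 8) and N ≡ 10 (mod 11), then by the Chinese remainder theorem N ≡ 43 (mod 88). Since 43 ≡ 3 (mod 4) and 4 ∣ 88, we get N ≡ 3 (mod 4).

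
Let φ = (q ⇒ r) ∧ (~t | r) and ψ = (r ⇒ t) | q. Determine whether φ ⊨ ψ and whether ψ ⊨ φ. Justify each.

Forward direction. This fails. Under t = F, q = F, r = T, the left side is true but the right side is false.

Converse. This fails. Under t = T, q = F, r = F, the left side is false but the right side is true.

Both directions fail.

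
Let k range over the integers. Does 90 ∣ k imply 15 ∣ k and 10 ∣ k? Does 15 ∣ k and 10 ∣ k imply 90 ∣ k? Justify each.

The forward direction holds; the converse fails.

(⇐) This fails: take k = 30. Both 15 ∣ 30 and 10 ∣ 30, yet 30 is not a multiple of 90 (since 30 = 0·90 + 30), so 90 ∤ 30.

(⇒) If 90 ∣ k, write k = 90q. Since 90 = 6·15, k = 15·(6q), so 15 ∣ k; and since 90 = 9·10, k = 10·(9q), so 10 ∣ k.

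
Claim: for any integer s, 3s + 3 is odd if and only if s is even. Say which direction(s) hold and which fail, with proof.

Both directions hold.

Forward direction. Suppose 3s + 3 is odd. Since 3 is odd, 3s and s have the same parity, so 3s + 3 ≡ s + 3 (mod 2). As 3 is odd, 3s + 3 is odd exactly when s is even. Thus s is even.

Converse. Suppose s is even; write s = 2j. Then 3s + 3 = 3·(2j) + 3 = 2·3j + 3, which is odd.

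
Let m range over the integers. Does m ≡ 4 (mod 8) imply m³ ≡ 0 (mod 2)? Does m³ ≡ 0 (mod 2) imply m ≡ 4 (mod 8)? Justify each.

The forward direction holds; the converse fails.

(⟹) Suppose m ≡ 4 (mod 8). Then m³ ≡ 4³ = 64 (mod 8), and since 2 ∣ 8, also m³ ≡ 0 (mod 2).

(⟸) This fails: take m = 0. Then 0³ = 0 ≡ 0 (mod 2), yet 0 ≡ 0 (mod 8), not 4.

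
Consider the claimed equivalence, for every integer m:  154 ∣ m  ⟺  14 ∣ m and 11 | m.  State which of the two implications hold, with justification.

Both implications hold.

Forward direction. If 154 ∣ m, write m = 154q. Since 154 = 11·14, m = 14·(11q), so 14 ∣ m; and since 154 = 14·11, m = 11·(14q), so 11 ∣ m.

Converse. Suppose 14 ∣ m and 11 ∣ m. Any common multiple of 14 and 11 is a multiple of their lcm; here gcd(14, 11) = 1, so lcm(14, 11) = 14·11 = 154, so 154 ∣ m.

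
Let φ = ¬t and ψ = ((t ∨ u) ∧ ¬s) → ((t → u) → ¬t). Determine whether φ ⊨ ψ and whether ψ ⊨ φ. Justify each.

Forward direction. Assume the antecedent. If t is true, the antecedent cannot hold. If t is false, the consequent reduces to true regardless of the other variables. Either way the consequent holds.

Converse. This fails. Under t = T, s = F, u = F, the left side is false but the right side is true.

Not equivalent: only (⇒) holds.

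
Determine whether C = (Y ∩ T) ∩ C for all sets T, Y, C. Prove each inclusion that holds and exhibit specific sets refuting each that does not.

(⟸) Let x ∈ (Y ∩ T) ∩ C. Then x ∈ T ∩ Y ∩ C, from which x ∈ C.

(⟹) This inclusion fails. Take T = ∅, Y = ∅, C = {1}; then 1 ∈ C but 1 ∉ (Y ∩ T) ∩ C.

(⊆) fails; (⊇) holds.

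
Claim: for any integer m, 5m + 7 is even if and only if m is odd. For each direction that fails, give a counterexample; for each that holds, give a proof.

Both implications hold.

[⇒] Suppose 5m + 7 is even. Since 5 is odd, 5m and m have the same parity, so 5m + 7 ≡ m + 7 (mod 2). As 7 is odd, 5m + 7 is even exactly when m is odd. Thus m is odd.

[⇐] Conversely, suppose m is odd; write m = 2j + 1. Then 5m + 7 = 5·(2j + 1) + 7 = 2·5j + 12, which is even.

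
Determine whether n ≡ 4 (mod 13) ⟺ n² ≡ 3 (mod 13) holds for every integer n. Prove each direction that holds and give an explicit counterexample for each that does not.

Only the forward direction holds.

(⟹) Suppose n ≡ 4 (mod 13). Write n = 13j + 4. Then (13j + 4)² = 169j² + 104j + 16 = 13(13j² + 8j + 1) + 3, so n² ≡ 3 (mod 13).

(⟸) This fails: take n = 9. Then 9² = 81 ≡ 3 (mod 13), yet 9 ≡ 9 (mod 13), not 4.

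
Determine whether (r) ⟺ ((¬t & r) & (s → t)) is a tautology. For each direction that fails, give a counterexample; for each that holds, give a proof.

(⟹) This fails. Under r = T, s = T, t = F, the left side is true but the right side is false.

(⟸) Assume the antecedent. If r is true, r reduces to true regardless of the other variables. If r is false, the antecedent cannot hold. Either way r holds.

Not equivalent: only (⇐) holds.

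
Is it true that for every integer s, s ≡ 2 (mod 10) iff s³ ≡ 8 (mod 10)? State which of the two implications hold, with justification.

Forward direction. Suppose s ≡ 2 (mod 10). Write s = 10j + 2. Then (10j + 2)³ = 1000j³ + 600j² + 120j + 8 = 10(100j³ + 60j² + 12j) + 8, so s³ ≡ 8 (mod 10).

Converse. Suppose s³ ≡ 8 (mod 10). The only residue r in {0, …, 9} with r³ ≡ 8 (mod 10) is r = 2, so s ≡ 2 (mod 10).

Both directions hold.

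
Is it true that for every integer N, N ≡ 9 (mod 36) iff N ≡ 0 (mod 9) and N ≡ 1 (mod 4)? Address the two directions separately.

Both implications hold.

[⇒] Suppose N ≡ 9 (mod 36); write N = 36j + 9. Since 9 ∣ 36, reducing mod 9 gives N ≡ 9 ≡ 0 (mod 9); since 4 ∣ 36, reducing mod 4 gives N ≡ 9 ≡ 1 (mod 4).

[⇐] Conversely, if N ≡ 0 (mod 9) and N ≡ 1 (mod 4), then by the Chinese remainder theorem N ≡ 9 (mod 36). This is exactly N ≡ 9 (mod 36).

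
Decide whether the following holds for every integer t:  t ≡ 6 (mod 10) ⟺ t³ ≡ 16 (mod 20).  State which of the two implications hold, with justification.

Both directions hold; the statement is true.

(⇐) The residues r modulo 20 with r³ ≡ 16 (mod 20) are exactly {6, 16}, and each is ≡ 6 (mod 10).

(⇒) Suppose t ≡ 6 (mod 10). Working modulo 20, t ∈ {6, 16}; for each such r, r³ ≡ 16 (mod 20).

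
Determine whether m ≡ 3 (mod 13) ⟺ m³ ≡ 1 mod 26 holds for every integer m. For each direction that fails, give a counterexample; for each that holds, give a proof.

[⇒] This fails: take m = 16. Then 16 ≡ 3 (mod 13), but 16³ = 4096 ≡ 14 (mod 26), not 1.

[⇐] This fails: take m = 1. Then 1³ = 1 ≡ 1 (mod 26), yet 1 ≡ 1 (mod 13), not 3.

(⇒) fails and (⇐) fails.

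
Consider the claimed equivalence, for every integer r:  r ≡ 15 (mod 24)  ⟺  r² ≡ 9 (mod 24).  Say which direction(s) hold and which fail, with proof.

(⟹) Suppose r ≡ 15 (mod 24). Write r = 24j + 15. Then (24j + 15)² = 576j² + 720j + 225 = 24(24j² + 30j + 9) + 9, so r² ≡ 9 (mod 24).

(⟸) This fails: take r = 3. Then 3² = 9 ≡ 9 (mod 24), yet 3 ≡ 3 (mod 24), not 15.

The forward direction holds; the converse fails.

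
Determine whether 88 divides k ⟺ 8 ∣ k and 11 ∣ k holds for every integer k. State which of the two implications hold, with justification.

Forward direction. If 88 ∣ k, write k = 88q. Since 88 = 11·8, k = 8·(11q), so 8 ∣ k; and since 88 = 8·11, k = 11·(8q), so 11 ∣ k.

Converse. Suppose 8 ∣ k and 11 ∣ k. Any common multiple of 8 and 11 is a multiple of their lcm; here gcd(8, 11) = 1, so lcm(8, 11) = 8·11 = 88, so 88 ∣ k.

Both directions hold; the statement is true.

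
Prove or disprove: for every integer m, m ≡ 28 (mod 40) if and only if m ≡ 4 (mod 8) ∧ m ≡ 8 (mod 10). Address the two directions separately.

Both directions hold.

(→) Suppose m ≡ 28 (mod 40); write m = 40j + 28. Since 8 ∣ 40, reducing mod 8 gives m ≡ 28 ≡ 4 (mod 8); since 10 ∣ 40, reducing mod 10 gives m ≡ 28 ≡ 8 (mod 10).

(←) Conversely, if m ≡ 4 (mod 8) and m ≡ 8 (mod 10), then by the Chinese remainder theorem m ≡ 28 (mod 40). This is exactly m ≡ 28 (mod 40).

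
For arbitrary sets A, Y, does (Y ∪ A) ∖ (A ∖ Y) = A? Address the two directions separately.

Both inclusions fail.

(⟹) This inclusion fails. Take A = ∅, Y = {1}; then 1 ∈ (Y ∪ A) ∖ (A ∖ Y) but 1 ∉ A.

(⟸) This inclusion fails. Take A = {1}, Y = ∅; then 1 ∈ A but 1 ∉ (Y ∪ A) ∖ (A ∖ Y).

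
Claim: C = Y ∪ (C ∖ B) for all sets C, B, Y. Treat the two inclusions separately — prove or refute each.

(⊆) This inclusion fails. Take C = {1}, B = {1}, Y = ∅; then 1 ∈ C but 1 ∉ Y ∪ (C ∖ B).

(⊇) This inclusion fails. Take C = ∅, B = ∅, Y = {1}; then 1 ∈ Y ∪ (C ∖ B) but 1 ∉ C.

Both inclusions fail.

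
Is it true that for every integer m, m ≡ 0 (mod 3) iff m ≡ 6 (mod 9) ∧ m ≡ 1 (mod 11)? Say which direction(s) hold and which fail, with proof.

[⇐] If m ≡ 6 (mod 9) and m ≡ 1 (mod 11), then by the Chinese remainder theorem m ≡ 78 (mod 99). Since 78 ≡ 0 (mod 3) and 3 ∣ 99, we get m ≡ 0 (mod 3).

[⇒] This fails: m = 0 gives 0 ≡ 0 (mod 3) but 0 ≡ 0 (mod 9), so the conjunction on the right does not hold.

The forward direction fails; the converse holds.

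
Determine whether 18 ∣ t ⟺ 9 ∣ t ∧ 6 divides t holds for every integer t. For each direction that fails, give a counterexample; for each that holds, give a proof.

Both directions hold.

Converse. Suppose 9 ∣ t and 6 ∣ t. Any common multiple of 9 and 6 is a multiple of their lcm; here lcm(9, 6) = 9·6/gcd(9, 6) = 54/3 = 18, so 18 ∣ t.

Forward direction. If 18 ∣ t, write t = 18q. Since 18 = 2·9, t = 9·(2q), so 9 ∣ t; and since 18 = 3·6, t = 6·(3q), so 6 ∣ t.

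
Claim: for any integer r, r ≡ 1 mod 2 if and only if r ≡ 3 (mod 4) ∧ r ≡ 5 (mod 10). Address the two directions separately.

Only the converse holds.

(→) This fails: r = 1 gives 1 ≡ 1 (mod 2) but 1 ≡ 1 (mod 4), so the conjunction on the right does not hold.

(←) Conversely, if r ≡ 3 (mod 4) and r ≡ 5 (mod 10), then by the Chinese remainder theorem r ≡ 15 (mod 20). Since 15 ≡ 1 (mod 2) and 2 ∣ 20, we get r ≡ 1 (mod 2).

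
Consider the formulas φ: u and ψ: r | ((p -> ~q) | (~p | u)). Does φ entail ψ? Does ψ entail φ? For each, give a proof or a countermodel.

Converse. This fails. Under p = F, q = F, r = F, u = F, the left side is false but the right side is true.

Forward direction. Assume the antecedent. If u is true, r | ((p -> ~q) | (~p | u)) reduces to true regardless of the other variables. If u is false, the antecedent cannot hold. Either way r | ((p -> ~q) | (~p | u)) holds.

Only the forward direction holds.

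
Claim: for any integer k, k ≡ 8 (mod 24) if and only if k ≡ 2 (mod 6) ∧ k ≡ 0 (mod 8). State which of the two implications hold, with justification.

Equivalent; both directions hold.

(⇒) Suppose k ≡ 8 (mod 24); write k = 24j + 8. Since 6 ∣ 24, reducing mod 6 gives k ≡ 8 ≡ 2 (mod 6); since 8 ∣ 24, reducing mod 8 gives k ≡ 8 ≡ 0 (mod 8).

(⇐) Conversely, if k ≡ 2 (mod 6) and k ≡ 0 (mod 8), then by the Chinese remainder theorem k ≡ 8 (mod 24). This is exactly k ≡ 8 (mod 24).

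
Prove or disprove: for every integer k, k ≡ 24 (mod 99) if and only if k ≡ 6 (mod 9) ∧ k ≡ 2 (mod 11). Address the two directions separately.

Both implications hold.

(⇐) If k ≡ 6 (mod 9) and k ≡ 2 (mod 11), then by the Chinese remainder theorem k ≡ 24 (mod 99). This is exactly k ≡ 24 (mod 99).

(⇒) Suppose k ≡ 24 (mod 99); write k = 99j + 24. Since 9 ∣ 99, reducing mod 9 gives k ≡ 24 ≡ 6 (mod 9); since 11 ∣ 99, reducing mod 11 gives k ≡ 24 ≡ 2 (mod 11).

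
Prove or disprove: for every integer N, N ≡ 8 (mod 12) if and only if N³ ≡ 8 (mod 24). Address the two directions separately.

Not equivalent: only (⇒) holds.

(⟹) Suppose N ≡ 8 (mod 12). Working modulo 24, N ∈ {8, 20}; for each such r, r³ ≡ 8 (mod 24).

(⟸) This fails: take N = 2. Then 2³ = 8 ≡ 8 (mod 24), yet 2 ≡ 2 (mod 12), not 8.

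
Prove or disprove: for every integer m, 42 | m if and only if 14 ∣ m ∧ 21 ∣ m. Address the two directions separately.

The biconditional holds.

(⇒) If 42 ∣ m, write m = 42q. Since 42 = 3·14, m = 14·(3q), so 14 ∣ m; and since 42 = 2·21, m = 21·(2q), so 21 ∣ m.

(⇐) Suppose 14 ∣ m and 21 ∣ m. Any common multiple of 14 and 21 is a multiple of their lcm; here lcm(14, 21) = 14·21/gcd(14, 21) = 294/7 = 42, so 42 ∣ m.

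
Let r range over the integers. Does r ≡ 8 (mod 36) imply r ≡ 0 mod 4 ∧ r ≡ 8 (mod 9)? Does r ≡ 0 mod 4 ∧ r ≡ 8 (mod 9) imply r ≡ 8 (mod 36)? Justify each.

Both directions hold; the statement is true.

(⇒) Suppose r ≡ 8 (mod 36); write r = 36j + 8. Since 4 ∣ 36, reducing mod 4 gives r ≡ 8 ≡ 0 (mod 4); since 9 ∣ 36, reducing mod 9 gives r ≡ 8 (mod 9).

(⇐) Conversely, if r ≡ 0 (mod 4) and r ≡ 8 (mod 9), then by the Chinese remainder theorem r ≡ 8 (mod 36). This is exactly r ≡ 8 (mod 36).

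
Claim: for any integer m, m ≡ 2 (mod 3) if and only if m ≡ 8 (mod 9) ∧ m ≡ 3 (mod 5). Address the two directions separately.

Only the converse holds.

(⇐) If m ≡ 8 (mod 9) and m ≡ 3 (mod 5), then by the Chinese remainder theorem m ≡ 8 (mod 45). Since 8 ≡ 2 (mod 3) and 3 ∣ 45, we get m ≡ 2 (mod 3).

(⇒) This fails: m = 32 gives 32 ≡ 2 (mod 3) but 32 ≡ 5 (mod 9), so the conjunction on the right does not hold.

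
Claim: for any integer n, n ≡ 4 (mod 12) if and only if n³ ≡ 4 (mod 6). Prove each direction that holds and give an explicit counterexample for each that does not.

Not equivalent: only (⇒) holds.

Forward direction. Suppose n ≡ 4 (mod 12). Then n³ ≡ 4³ = 64 (mod 12), and since 6 ∣ 12, also n³ ≡ 4 (mod 6).

Converse. This fails: take n = 10. Then 10³ = 1000 ≡ 4 (mod 6), yet 10 ≡ 10 (mod 12), not 4.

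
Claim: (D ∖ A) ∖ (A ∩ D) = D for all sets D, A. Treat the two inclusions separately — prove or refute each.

Only the forward inclusion holds.

Forward inclusion. Let x ∈ (D ∖ A) ∖ (A ∩ D). Then x ∈ D and x ∉ A, from which x ∈ D.

Reverse inclusion. This inclusion fails. Take D = {1}, A = {1}; then 1 ∈ D but 1 ∉ (D ∖ A) ∖ (A ∩ D).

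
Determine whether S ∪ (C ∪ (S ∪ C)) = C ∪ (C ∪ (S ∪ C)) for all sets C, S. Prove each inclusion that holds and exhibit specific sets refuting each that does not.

The two sets are equal.

(⊆) Let x ∈ S ∪ (C ∪ (S ∪ C)). Then either x ∈ C and x ∉ S; or x ∈ S and x ∉ C; or x ∈ C ∩ S. In each case x ∈ C ∪ (C ∪ (S ∪ C)), so S ∪ (C ∪ (S ∪ C)) ⊆ C ∪ (C ∪ (S ∪ C)).

(⊇) Let x ∈ C ∪ (C ∪ (S ∪ C)). Then either x ∈ C and x ∉ S; or x ∈ S and x ∉ C; or x ∈ C ∩ S. In each case x ∈ S ∪ (C ∪ (S ∪ C)), so C ∪ (C ∪ (S ∪ C)) ⊆ S ∪ (C ∪ (S ∪ C)).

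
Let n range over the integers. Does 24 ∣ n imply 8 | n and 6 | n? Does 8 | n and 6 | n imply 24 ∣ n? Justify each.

(⇒) If 24 ∣ n, write n = 24q. Since 24 = 3·8, n = 8·(3q), so 8 ∣ n; and since 24 = 4·6, n = 6·(4q), so 6 ∣ n.

(⇐) Suppose 8 ∣ n and 6 ∣ n. Any common multiple of 8 and 6 is a multiple of their lcm; here lcm(8, 6) = 8·6/gcd(8, 6) = 48/2 = 24, so 24 ∣ n.

Both directions hold; the statement is true.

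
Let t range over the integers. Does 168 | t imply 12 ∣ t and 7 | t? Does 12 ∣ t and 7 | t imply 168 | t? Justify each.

(→) If 168 ∣ t, write t = 168q. Since 168 = 14·12, t = 12·(14q), so 12 ∣ t; and since 168 = 24·7, t = 7·(24q), so 7 ∣ t.

(←) This fails: take t = 84. Both 12 ∣ 84 and 7 ∣ 84, yet 84 is not a multiple of 168 (since 84 = 0·168 + 84), so 168 ∤ 84.

The forward direction holds; the converse fails.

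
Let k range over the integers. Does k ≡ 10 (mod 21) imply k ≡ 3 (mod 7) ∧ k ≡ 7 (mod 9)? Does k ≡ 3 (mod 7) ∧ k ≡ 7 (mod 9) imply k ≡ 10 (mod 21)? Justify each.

(⇐) If k ≡ 3 (mod 7) and k ≡ 7 (mod 9), then by the Chinese remainder theorem k ≡ 52 (mod 63). Since 52 ≡ 10 (mod 21) and 21 ∣ 63, we get k ≡ 10 (mod 21).

(⇒) This fails: k = 10 gives 10 ≡ 10 (mod 21) but 10 ≡ 1 (mod 9), so the conjunction on the right does not hold.

(⇒) fails; (⇐) holds.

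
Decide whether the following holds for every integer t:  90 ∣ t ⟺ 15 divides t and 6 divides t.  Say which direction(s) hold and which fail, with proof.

Forward direction. If 90 ∣ t, write t = 90q. Since 90 = 6·15, t = 15·(6q), so 15 ∣ t; and since 90 = 15·6, t = 6·(15q), so 6 ∣ t.

Converse. This fails: take t = 30. Both 15 ∣ 30 and 6 ∣ 30, yet 30 is not a multiple of 90 (since 30 = 0·90 + 30), so 90 ∤ 30.

(⇒) holds; (⇐) fails.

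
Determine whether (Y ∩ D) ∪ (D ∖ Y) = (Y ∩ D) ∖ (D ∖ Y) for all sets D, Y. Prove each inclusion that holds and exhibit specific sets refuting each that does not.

Forward inclusion. This inclusion fails. Take D = {1}, Y = ∅; then 1 ∈ (Y ∩ D) ∪ (D ∖ Y) but 1 ∉ (Y ∩ D) ∖ (D ∖ Y).

Reverse inclusion. Let x ∈ (Y ∩ D) ∖ (D ∖ Y). Then x ∈ D ∩ Y, from which x ∈ (Y ∩ D) ∪ (D ∖ Y).

Only the reverse inclusion holds.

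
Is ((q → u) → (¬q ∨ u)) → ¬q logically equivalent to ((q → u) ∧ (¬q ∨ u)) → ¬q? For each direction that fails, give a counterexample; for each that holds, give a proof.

The forward direction holds; the converse fails.

(⟹) Assume the antecedent. If q is true, the antecedent cannot hold. If q is false, ((q → u) ∧ (¬q ∨ u)) → ¬q reduces to true regardless of the other variables. Either way ((q → u) ∧ (¬q ∨ u)) → ¬q holds.

(⟸) This fails. Under q = T, u = F, the left side is false but the right side is true.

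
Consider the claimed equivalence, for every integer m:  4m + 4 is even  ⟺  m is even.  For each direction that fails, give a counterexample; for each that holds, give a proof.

Only the reverse direction holds.

(→) This fails: take m = 5. Then 4m + 4 = 24, which is even, yet m = 5 is odd, not even.

(←) Suppose m is even. Since 4 is even, 4m is even for every m, so 4m + 4 has the same parity as 4, which is even. Hence 4m + 4 is even.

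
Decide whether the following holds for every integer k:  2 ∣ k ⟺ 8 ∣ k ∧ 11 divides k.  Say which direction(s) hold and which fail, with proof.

Only the reverse direction holds.

Converse. Suppose 8 ∣ k and 11 ∣ k. Any common multiple of 8 and 11 is a multiple of their lcm; here gcd(8, 11) = 1, so lcm(8, 11) = 8·11 = 88, so 88 ∣ k. Since 2 ∣ 88, it follows that 2 ∣ k.

Forward direction. This fails: take k = 2. Certainly 2 ∣ 2, but 8 ∤ 2.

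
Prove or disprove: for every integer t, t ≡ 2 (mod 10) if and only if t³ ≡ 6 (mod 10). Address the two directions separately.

Neither implication holds.

(⇒) This fails: take t = 2. Then 2 ≡ 2 (mod 10), but 2³ = 8 ≡ 8 (mod 10), not 6.

(⇐) This fails: take t = 6. Then 6³ = 216 ≡ 6 (mod 10), yet 6 ≡ 6 (mod 10), not 2.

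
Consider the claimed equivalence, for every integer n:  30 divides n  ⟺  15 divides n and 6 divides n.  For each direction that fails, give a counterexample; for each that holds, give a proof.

[⇒] If 30 ∣ n, write n = 30q. Since 30 = 2·15, n = 15·(2q), so 15 ∣ n; and since 30 = 5·6, n = 6·(5q), so 6 ∣ n.

[⇐] Suppose 15 ∣ n and 6 ∣ n. Any common multiple of 15 and 6 is a multiple of their lcm; here lcm(15, 6) = 15·6/gcd(15, 6) = 90/3 = 30, so 30 ∣ n.

Equivalent; both directions hold.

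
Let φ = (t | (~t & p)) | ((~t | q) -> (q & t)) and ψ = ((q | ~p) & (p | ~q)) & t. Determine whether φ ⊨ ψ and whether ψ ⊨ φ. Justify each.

[⇒] This fails. Under p = T, t = F, q = F, the left side is true but the right side is false.

[⇐] Assume the antecedent. If p is true, the consequent reduces to true regardless of the other variables. If p is false, the antecedent forces (p = F, t = T, q = F), and the consequent holds there. Either way the consequent holds.

Not equivalent: only (⇐) holds.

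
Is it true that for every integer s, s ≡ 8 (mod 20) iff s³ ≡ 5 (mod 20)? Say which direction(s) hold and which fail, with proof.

(⟹) This fails: take s = 8. Then 8 ≡ 8 (mod 20), but 8³ = 512 ≡ 12 (mod 20), not 5.

(⟸) This fails: take s = 5. Then 5³ = 125 ≡ 5 (mod 20), yet 5 ≡ 5 (mod 20), not 8.

Both directions fail.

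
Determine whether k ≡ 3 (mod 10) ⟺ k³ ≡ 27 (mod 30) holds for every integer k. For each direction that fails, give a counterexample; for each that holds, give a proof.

(⇒) fails; (⇐) holds.

(⇒) This fails: take k = 13. Then 13 ≡ 3 (mod 10), but 13³ = 2197 ≡ 7 (mod 30), not 27.

(⇐) Conversely, the residues r modulo 30 with r³ ≡ 27 (mod 30) are exactly {3}, and each is ≡ 3 (mod 10).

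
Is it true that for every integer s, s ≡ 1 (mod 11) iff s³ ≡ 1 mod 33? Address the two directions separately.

(⟹) This fails: take s = 12. Then 12 ≡ 1 (mod 11), but 12³ = 1728 ≡ 12 (mod 33), not 1.

(⟸) Conversely, the residues r modulo 33 with r³ ≡ 1 (mod 33) are exactly {1}, and each is ≡ 1 (mod 11).

The forward direction fails; the converse holds.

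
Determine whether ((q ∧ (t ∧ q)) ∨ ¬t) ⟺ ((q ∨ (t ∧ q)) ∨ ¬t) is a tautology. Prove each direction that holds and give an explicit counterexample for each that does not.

Both directions hold.

(→) Assume the antecedent. If t is true, the antecedent forces (t = T, q = T), and (q ∨ (t ∧ q)) ∨ ¬t holds there. If t is false, (q ∨ (t ∧ q)) ∨ ¬t reduces to true regardless of the other variables. Either way (q ∨ (t ∧ q)) ∨ ¬t holds.

(←) Assume the antecedent. If t is true, the antecedent forces (t = T, q = T), and (q ∧ (t ∧ q)) ∨ ¬t holds there. If t is false, (q ∧ (t ∧ q)) ∨ ¬t reduces to true regardless of the other variables. Either way (q ∧ (t ∧ q)) ∨ ¬t holds.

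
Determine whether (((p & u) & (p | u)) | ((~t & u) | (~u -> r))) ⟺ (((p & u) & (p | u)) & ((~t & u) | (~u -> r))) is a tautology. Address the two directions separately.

(⇒) fails; (⇐) holds.

(→) This fails. Under t = F, r = T, u = F, p = F, the left side is true but the right side is false.

(←) Assume the antecedent. If t is true, the antecedent forces (t = T, r = F, u = T, p = T) or (t = T, r = T, u = T, p = T), and the consequent holds there. If t is false, the antecedent forces (t = F, r = F, u = T, p = T) or (t = F, r = T, u = T, p = T), and the consequent holds there. Either way the consequent holds.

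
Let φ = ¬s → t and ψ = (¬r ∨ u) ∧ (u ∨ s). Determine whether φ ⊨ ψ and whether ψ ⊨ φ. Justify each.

(→) This fails. Under r = T, s = T, t = F, u = F, the left side is true but the right side is false.

(←) This fails. Under r = F, s = F, t = F, u = T, the left side is false but the right side is true.

(⇒) fails and (⇐) fails.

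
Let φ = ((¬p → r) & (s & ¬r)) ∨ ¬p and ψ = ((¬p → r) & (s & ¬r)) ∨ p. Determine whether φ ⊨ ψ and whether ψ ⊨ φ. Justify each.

Neither implication holds.

(⇒) This fails. Under r = F, s = F, p = F, the left side is true but the right side is false.

(⇐) This fails. Under r = F, s = F, p = T, the left side is false but the right side is true.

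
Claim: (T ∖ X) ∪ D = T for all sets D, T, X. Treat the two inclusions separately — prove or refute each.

Forward inclusion. This inclusion fails. Take D = {1}, T = ∅, X = ∅; then 1 ∈ (T ∖ X) ∪ D but 1 ∉ T.

Reverse inclusion. This inclusion fails. Take D = ∅, T = {1}, X = {1}; then 1 ∈ T but 1 ∉ (T ∖ X) ∪ D.

(⊆) fails and (⊇) fails.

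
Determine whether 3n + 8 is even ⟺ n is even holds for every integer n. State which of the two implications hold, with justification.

(→) Suppose 3n + 8 is even. Since 3 is odd, 3n and n have the same parity, so 3n + 8 ≡ n + 8 (mod 2). As 8 is even, 3n + 8 is even exactly when n is even. Thus n is even.

(←) Conversely, suppose n is even; write n = 2j. Then 3n + 8 = 3·(2j) + 8 = 2·3j + 8, which is even.

Both directions hold; the statement is true.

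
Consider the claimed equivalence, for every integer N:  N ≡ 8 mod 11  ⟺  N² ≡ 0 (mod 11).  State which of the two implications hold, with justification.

Neither implication holds.

(⟹) This fails: take N = 8. Then 8 ≡ 8 (mod 11), but 8² = 64 ≡ 9 (mod 11), not 0.

(⟸) This fails: take N = 0. Then 0² = 0 ≡ 0 (mod 11), yet 0 ≡ 0 (mod 11), not 8.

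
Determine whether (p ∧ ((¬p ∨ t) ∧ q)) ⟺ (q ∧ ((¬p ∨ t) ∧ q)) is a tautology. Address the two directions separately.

(⇒) holds; (⇐) fails.

(→) Assume the antecedent. If t is true, the antecedent forces (t = T, p = T, q = T), and q ∧ ((¬p ∨ t) ∧ q) holds there. If t is false, the antecedent cannot hold. Either way q ∧ ((¬p ∨ t) ∧ q) holds.

(←) This fails. Under t = F, p = F, q = T, the left side is false but the right side is true.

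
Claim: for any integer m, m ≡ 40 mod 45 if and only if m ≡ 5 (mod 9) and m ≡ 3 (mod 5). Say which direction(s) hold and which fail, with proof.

Forward direction. This fails: m = 40 gives 40 ≡ 40 (mod 45) but 40 ≡ 4 (mod 9), so the conjunction on the right does not hold.

Converse. This fails: m = 23 satisfies both congruences on the right (23 ≡ 5 mod 9 and 23 ≡ 3 mod 5) yet 23 ≡ 23 (mod 45), not 40.

Neither direction holds.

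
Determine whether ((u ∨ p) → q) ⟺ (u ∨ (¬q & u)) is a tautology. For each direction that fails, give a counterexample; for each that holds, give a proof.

Neither implication holds.

(⇒) This fails. Under q = F, p = F, u = F, the left side is true but the right side is false.

(⇐) This fails. Under q = F, p = F, u = T, the left side is false but the right side is true.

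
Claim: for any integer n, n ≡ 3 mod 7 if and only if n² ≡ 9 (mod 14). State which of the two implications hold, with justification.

(→) This fails: take n = 10. Then 10 ≡ 3 (mod 7), but 10² = 100 ≡ 2 (mod 14), not 9.

(←) This fails: take n = 11. Then 11² = 121 ≡ 9 (mod 14), yet 11 ≡ 4 (mod 7), not 3.

Neither implication holds.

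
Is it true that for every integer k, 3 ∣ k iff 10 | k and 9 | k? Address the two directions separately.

(⟹) This fails: take k = 3. Certainly 3 ∣ 3, but 10 ∤ 3.

(⟸) Suppose 10 ∣ k and 9 ∣ k. Any common multiple of 10 and 9 is a multiple of their lcm; here gcd(10, 9) = 1, so lcm(10, 9) = 10·9 = 90, so 90 ∣ k. Since 3 ∣ 90, it follows that 3 ∣ k.

(⇒) fails; (⇐) holds.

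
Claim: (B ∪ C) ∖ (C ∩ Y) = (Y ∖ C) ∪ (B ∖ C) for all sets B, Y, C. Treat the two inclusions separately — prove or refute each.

Both inclusions fail.

(⟹) This inclusion fails. Take B = ∅, Y = ∅, C = {1}; then 1 ∈ (B ∪ C) ∖ (C ∩ Y) but 1 ∉ (Y ∖ C) ∪ (B ∖ C).

(⟸) This inclusion fails. Take B = ∅, Y = {1}, C = ∅; then 1 ∈ (Y ∖ C) ∪ (B ∖ C) but 1 ∉ (B ∪ C) ∖ (C ∩ Y).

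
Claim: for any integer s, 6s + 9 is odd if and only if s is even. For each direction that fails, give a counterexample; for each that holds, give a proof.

Only the converse holds.

(⟹) This fails: take s = 7. Then 6s + 9 = 51, which is odd, yet s = 7 is odd, not even.

(⟸) Suppose s is even. Since 6 is even, 6s is even for every s, so 6s + 9 has the same parity as 9, which is odd. Hence 6s + 9 is odd.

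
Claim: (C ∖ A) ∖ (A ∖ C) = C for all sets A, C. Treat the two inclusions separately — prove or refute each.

(⟹) Let x ∈ (C ∖ A) ∖ (A ∖ C). Then x ∈ C and x ∉ A, from which x ∈ C.

(⟸) This inclusion fails. Take A = {1}, C = {1}; then 1 ∈ C but 1 ∉ (C ∖ A) ∖ (A ∖ C).

Only the forward inclusion holds.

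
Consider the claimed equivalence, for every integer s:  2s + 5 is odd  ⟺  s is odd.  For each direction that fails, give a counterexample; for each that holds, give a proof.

Only the converse holds.

(←) Suppose s is odd. Since 2 is even, 2s is even for every s, so 2s + 5 has the same parity as 5, which is odd. Hence 2s + 5 is odd.

(→) This fails: take s = 4. Then 2s + 5 = 13, which is odd, yet s = 4 is even, not odd.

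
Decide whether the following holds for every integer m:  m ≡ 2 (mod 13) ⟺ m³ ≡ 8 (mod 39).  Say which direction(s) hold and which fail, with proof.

[⇒] This fails: take m = 15. Then 15 ≡ 2 (mod 13), but 15³ = 3375 ≡ 21 (mod 39), not 8.

[⇐] This fails: take m = 5. Then 5³ = 125 ≡ 8 (mod 39), yet 5 ≡ 5 (mod 13), not 2.

(⇒) fails and (⇐) fails.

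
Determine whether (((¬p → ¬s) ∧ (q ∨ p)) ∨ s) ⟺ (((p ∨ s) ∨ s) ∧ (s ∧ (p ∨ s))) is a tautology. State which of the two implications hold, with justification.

Not equivalent: only (⇐) holds.

(→) This fails. Under s = F, p = T, q = F, the left side is true but the right side is false.

(←) Assume the antecedent. If s is true, ((¬p → ¬s) ∧ (q ∨ p)) ∨ s reduces to true regardless of the other variables. If s is false, the antecedent cannot hold. Either way ((¬p → ¬s) ∧ (q ∨ p)) ∨ s holds.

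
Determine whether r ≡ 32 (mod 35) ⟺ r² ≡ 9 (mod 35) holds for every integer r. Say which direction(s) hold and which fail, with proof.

Only the forward direction holds.

(⇒) Suppose r ≡ 32 (mod 35). Write r = 35j + 32. Then (35j + 32)² = 1225j² + 2240j + 1024 = 35(35j² + 64j + 29) + 9, so r² ≡ 9 (mod 35).

(⇐) This fails: take r = 3. Then 3² = 9 ≡ 9 (mod 35), yet 3 ≡ 3 (mod 35), not 32.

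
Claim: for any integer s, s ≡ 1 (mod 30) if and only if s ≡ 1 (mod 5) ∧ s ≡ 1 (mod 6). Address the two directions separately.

The biconditional holds.

[⇒] Suppose s ≡ 1 (mod 30); write s = 30j + 1. Since 5 ∣ 30, reducing mod 5 gives s ≡ 1 (mod 5); since 6 ∣ 30, reducing mod 6 gives s ≡ 1 (mod 6).

[⇐] Conversely, if s ≡ 1 (mod 5) and s ≡ 1 (mod 6), then by the Chinese remainder theorem s ≡ 1 (mod 30). This is exactly s ≡ 1 (mod 30).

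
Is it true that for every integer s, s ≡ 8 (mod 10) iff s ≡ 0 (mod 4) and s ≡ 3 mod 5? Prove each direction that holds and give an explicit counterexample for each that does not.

(⇒) This fails: s = 18 gives 18 ≡ 8 (mod 10) but 18 ≡ 2 (mod 4), so the conjunction on the right does not hold.

(⇐) Conversely, if s ≡ 0 (mod 4) and s ≡ 3 (mod 5), then by the Chinese remainder theorem s ≡ 8 (mod 20). Since 8 ≡ 8 (mod 10) and 10 ∣ 20, we get s ≡ 8 (mod 10).

The forward direction fails; the converse holds.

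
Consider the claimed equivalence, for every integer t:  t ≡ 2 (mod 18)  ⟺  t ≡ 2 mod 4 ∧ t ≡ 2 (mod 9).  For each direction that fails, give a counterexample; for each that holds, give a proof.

(←) If t ≡ 2 (mod 4) and t ≡ 2 (mod 9), then by the Chinese remainder theorem t ≡ 2 (mod 36). Since 2 ≡ 2 (mod 18) and 18 ∣ 36, we get t ≡ 2 (mod 18).

(→) This fails: t = 20 gives 20 ≡ 2 (mod 18) but 20 ≡ 0 (mod 4), so the conjunction on the right does not hold.

The forward direction fails; the converse holds.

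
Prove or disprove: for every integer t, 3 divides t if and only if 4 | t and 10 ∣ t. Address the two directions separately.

(⇒) fails and (⇐) fails.

(⇒) This fails: take t = 3. Certainly 3 ∣ 3, but 4 ∤ 3.

(⇐) This fails: take t = 20. Both 4 ∣ 20 and 10 ∣ 20, yet 20 is not a multiple of 3 (since 20 = 6·3 + 2), so 3 ∤ 20.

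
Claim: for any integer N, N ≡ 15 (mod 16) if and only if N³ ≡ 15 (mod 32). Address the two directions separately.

(⇐) The residues r modulo 32 with r³ ≡ 15 (mod 32) are exactly {15}, and each is ≡ 15 (mod 16).

(⇒) This fails: take N = 31. Then 31 ≡ 15 (mod 16), but 31³ = 29791 ≡ 31 (mod 32), not 15.

Not equivalent: only (⇐) holds.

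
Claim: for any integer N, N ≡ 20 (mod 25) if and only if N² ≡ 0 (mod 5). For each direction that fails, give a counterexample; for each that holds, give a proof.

The forward direction holds; the converse fails.

[⇒] Suppose N ≡ 20 (mod 25). Then N² ≡ 20² = 400 (mod 25), and since 5 ∣ 25, also N² ≡ 0 (mod 5).

[⇐] This fails: take N = 0. Then 0² = 0 ≡ 0 (mod 5), yet 0 ≡ 0 (mod 25), not 20.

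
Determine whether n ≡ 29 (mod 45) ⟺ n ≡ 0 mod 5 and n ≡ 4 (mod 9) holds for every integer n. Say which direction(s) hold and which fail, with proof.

Neither implication holds.

(⇒) This fails: n = 29 gives 29 ≡ 29 (mod 45) but 29 ≡ 4 (mod 5), so the conjunction on the right does not hold.

(⇐) This fails: n = 40 satisfies both congruences on the right (40 ≡ 0 mod 5 and 40 ≡ 4 mod 9) yet 40 ≡ 40 (mod 45), not 29.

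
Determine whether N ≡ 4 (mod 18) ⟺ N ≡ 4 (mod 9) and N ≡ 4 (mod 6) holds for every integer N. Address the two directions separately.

Both directions hold.

Forward direction. Suppose N ≡ 4 (mod 18); write N = 18j + 4. Since 9 ∣ 18, reducing mod 9 gives N ≡ 4 (mod 9); since 6 ∣ 18, reducing mod 6 gives N ≡ 4 (mod 6).

Converse. If N ≡ 4 (mod 9) and N ≡ 4 (mod 6), then by the Chinese remainder theorem N ≡ 4 (mod 18). This is exactly N ≡ 4 (mod 18).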